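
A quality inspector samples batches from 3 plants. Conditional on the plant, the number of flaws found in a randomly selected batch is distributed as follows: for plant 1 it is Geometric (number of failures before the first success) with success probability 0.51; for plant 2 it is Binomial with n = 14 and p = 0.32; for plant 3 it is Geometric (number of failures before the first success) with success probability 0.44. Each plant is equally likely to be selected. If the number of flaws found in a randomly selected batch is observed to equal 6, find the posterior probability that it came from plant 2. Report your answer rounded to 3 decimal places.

Likelihoods P(X=6 | ·): 1: 0.00705906; 2: 0.14741; 3: 0.01357.
Posterior ∝ prior × likelihood. Numerator for 2: 0.333333·0.14741 = 0.0491366.
Normalizing constant: 0.333333·0.00705906 + 0.333333·0.14741 + 0.333333·0.01357 = 0.056013.
P(2 | observation) = 0.0491366 / 0.056013 = 0.877236.

0.877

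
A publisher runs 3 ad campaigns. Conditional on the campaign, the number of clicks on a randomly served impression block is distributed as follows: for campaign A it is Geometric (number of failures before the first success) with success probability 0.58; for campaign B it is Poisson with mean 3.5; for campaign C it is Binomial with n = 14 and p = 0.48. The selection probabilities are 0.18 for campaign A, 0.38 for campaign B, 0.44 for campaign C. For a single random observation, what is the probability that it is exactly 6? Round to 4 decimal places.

Conditional on each campaign, P(X = 6): A: 0.00318364; B: 0.0770983; C: 0.196349.
By total probability, P(X = 6) = 0.18·0.00318364 + 0.38·0.0770983 + 0.44·0.196349 = 0.116264.

0.1163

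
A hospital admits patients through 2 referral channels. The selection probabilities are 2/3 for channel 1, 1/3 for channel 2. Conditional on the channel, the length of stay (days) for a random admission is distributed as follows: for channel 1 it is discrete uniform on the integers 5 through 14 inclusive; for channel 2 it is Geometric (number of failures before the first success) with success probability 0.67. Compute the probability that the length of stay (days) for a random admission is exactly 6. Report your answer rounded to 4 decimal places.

Conditional on each channel, P(X = 6): 1: 0.1; 2: 0.000865284.
By total probability, P(X = 6) = 0.666667·0.1 + 0.333333·0.000865284 = 0.0669551.

0.0670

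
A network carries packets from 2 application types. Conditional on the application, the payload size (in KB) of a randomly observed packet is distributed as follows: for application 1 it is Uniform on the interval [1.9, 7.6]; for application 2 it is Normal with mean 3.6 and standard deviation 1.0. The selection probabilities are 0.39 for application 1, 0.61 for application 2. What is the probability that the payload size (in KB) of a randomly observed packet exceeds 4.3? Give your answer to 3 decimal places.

0.373

Conditional on each application, P(X > 4.3): 1: 0.578947; 2: 0.241964.
By total probability, P(X > 4.3) = 0.39·0.578947 + 0.61·0.241964 = 0.373387.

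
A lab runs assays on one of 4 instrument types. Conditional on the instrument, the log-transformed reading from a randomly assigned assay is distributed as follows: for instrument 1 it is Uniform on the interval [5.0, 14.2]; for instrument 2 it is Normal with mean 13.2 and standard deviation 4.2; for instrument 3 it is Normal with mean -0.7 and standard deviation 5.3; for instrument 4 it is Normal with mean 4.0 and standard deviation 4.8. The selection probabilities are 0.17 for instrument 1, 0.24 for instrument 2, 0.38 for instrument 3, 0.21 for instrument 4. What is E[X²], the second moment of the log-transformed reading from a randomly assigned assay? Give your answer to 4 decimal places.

81.9763

For each component E[X²] = Var + (mean)², giving 1: 99.2133; 2: 191.88; 3: 28.58; 4: 39.04.
Overall E[X²] = 0.17·99.2133 + 0.24·191.88 + 0.38·28.58 + 0.21·39.04 = 81.9763.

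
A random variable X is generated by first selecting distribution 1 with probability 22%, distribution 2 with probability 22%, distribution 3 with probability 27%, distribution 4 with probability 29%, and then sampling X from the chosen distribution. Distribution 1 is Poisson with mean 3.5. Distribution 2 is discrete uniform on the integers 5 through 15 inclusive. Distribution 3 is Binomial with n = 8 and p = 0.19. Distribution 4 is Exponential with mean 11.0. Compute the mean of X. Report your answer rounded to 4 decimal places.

6.5704

Component means — 1: 3.5; 2: 10; 3: 1.52; 4: 11.
E[X] = 0.22·3.5 + 0.22·10 + 0.27·1.52 + 0.29·11 = 6.5704.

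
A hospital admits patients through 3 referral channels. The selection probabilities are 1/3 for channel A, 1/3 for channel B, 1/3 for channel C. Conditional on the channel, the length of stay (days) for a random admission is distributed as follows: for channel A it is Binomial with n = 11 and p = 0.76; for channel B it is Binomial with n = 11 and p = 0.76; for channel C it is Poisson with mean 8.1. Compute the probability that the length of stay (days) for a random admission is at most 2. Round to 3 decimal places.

0.004

Conditional on each channel, P(X ≤ 2): A: 8.93776e-05; B: 8.93776e-05; C: 0.0127198.
By total probability, P(X ≤ 2) = 0.333333·8.93776e-05 + 0.333333·8.93776e-05 + 0.333333·0.0127198 = 0.00429952.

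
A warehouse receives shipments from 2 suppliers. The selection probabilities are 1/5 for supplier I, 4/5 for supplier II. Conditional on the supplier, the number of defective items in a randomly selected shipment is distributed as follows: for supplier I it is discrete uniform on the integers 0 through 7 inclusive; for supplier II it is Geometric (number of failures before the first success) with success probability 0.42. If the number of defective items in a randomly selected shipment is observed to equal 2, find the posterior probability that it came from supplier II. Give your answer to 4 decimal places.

0.8189

Likelihoods P(X=2 | ·): I: 0.125; II: 0.141288.
Posterior ∝ prior × likelihood. Numerator for II: 0.8·0.141288 = 0.11303.
Normalizing constant: 0.2·0.125 + 0.8·0.141288 = 0.13803.
P(II | observation) = 0.11303 / 0.13803 = 0.81888.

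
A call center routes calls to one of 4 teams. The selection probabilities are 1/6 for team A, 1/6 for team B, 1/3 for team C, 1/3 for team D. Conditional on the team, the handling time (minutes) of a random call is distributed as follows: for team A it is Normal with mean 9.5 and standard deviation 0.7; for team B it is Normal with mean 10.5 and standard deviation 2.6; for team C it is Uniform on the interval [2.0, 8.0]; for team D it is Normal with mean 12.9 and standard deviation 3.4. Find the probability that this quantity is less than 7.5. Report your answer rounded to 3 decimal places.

Conditional on each team, P(X < 7.5): A: 0.00213737; B: 0.124282; C: 0.916667; D: 0.0561166.
By total probability, P(X < 7.5) = 0.166667·0.00213737 + 0.166667·0.124282 + 0.333333·0.916667 + 0.333333·0.0561166 = 0.345331.

0.345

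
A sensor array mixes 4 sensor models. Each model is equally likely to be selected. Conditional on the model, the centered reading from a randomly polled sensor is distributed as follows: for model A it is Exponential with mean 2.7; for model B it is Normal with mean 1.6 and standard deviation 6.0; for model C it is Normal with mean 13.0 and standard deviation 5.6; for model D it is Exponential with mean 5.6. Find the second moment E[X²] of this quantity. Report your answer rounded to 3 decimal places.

79.055

For each component E[X²] = Var + (mean)², giving A: 14.58; B: 38.56; C: 200.36; D: 62.72.
Overall E[X²] = 0.25·14.58 + 0.25·38.56 + 0.25·200.36 + 0.25·62.72 = 79.055.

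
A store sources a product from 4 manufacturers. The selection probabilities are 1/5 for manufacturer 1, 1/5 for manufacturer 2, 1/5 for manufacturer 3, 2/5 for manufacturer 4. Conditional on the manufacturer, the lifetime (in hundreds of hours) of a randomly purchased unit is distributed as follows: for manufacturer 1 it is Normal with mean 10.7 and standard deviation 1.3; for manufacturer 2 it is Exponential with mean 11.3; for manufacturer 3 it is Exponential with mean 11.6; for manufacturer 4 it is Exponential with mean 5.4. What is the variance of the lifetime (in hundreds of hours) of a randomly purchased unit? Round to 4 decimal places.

Per component, 1: μ=10.7, E[X²]=116.18; 2: μ=11.3, E[X²]=255.38; 3: μ=11.6, E[X²]=269.12; 4: μ=5.4, E[X²]=58.32.
E[X] = 0.2·10.7 + 0.2·11.3 + 0.2·11.6 + 0.4·5.4 = 8.88.
E[X²] = 0.2·116.18 + 0.2·255.38 + 0.2·269.12 + 0.4·58.32 = 151.464.
Var(X) = E[X²] − (E[X])² = 151.464 − 78.8544 = 72.6096.

72.6096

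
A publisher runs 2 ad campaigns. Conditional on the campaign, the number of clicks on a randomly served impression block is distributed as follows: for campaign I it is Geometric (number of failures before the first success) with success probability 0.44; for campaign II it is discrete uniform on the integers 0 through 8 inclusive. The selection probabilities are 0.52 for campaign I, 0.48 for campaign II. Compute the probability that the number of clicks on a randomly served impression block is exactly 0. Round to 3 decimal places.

Conditional on each campaign, P(X = 0): I: 0.44; II: 0.111111.
By total probability, P(X = 0) = 0.52·0.44 + 0.48·0.111111 = 0.282133.

0.282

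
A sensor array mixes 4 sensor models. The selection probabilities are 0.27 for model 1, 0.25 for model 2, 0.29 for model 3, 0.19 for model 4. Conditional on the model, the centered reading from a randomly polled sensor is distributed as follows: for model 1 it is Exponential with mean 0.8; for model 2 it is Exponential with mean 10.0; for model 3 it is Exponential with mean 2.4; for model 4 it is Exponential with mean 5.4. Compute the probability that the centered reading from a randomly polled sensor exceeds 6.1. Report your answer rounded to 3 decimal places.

Conditional on each model, P(X > 6.1): 1: 0.000488095; 2: 0.543351; 3: 0.0787351; 4: 0.323153.
By total probability, P(X > 6.1) = 0.27·0.000488095 + 0.25·0.543351 + 0.29·0.0787351 + 0.19·0.323153 = 0.220202.

0.220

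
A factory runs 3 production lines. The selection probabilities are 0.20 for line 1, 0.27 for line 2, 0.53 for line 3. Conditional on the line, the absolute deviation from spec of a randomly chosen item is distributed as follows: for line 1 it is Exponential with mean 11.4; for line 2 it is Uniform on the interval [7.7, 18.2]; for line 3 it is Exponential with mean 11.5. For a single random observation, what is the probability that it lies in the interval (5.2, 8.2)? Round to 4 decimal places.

Conditional on each line, P(5.2 < X < 8.2): 1: 0.146631; 2: 0.047619; 3: 0.146093.
By total probability, P(5.2 < X < 8.2) = 0.2·0.146631 + 0.27·0.047619 + 0.53·0.146093 = 0.119613.

0.1196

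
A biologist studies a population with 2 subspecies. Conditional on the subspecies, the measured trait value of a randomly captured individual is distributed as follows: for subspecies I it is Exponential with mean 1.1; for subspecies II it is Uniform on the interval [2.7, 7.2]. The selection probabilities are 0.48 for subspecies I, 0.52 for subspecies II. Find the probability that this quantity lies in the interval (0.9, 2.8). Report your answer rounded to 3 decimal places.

0.186

Conditional on each subspecies, P(0.9 < X < 2.8): I: 0.362796; II: 0.0222222.
By total probability, P(0.9 < X < 2.8) = 0.48·0.362796 + 0.52·0.0222222 = 0.185698.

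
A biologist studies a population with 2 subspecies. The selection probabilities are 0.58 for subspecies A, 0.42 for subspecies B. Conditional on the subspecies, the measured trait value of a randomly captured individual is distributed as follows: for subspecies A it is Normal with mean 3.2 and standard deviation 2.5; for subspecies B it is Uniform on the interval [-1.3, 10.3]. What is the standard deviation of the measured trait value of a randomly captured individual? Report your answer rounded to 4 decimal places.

2.9574

Per component, A: μ=3.2, E[X²]=16.49; B: μ=4.5, E[X²]=31.4633.
E[X] = 0.58·3.2 + 0.42·4.5 = 3.746.
E[X²] = 0.58·16.49 + 0.42·31.4633 = 22.7788.
Var(X) = E[X²] − (E[X])² = 22.7788 − 14.0325 = 8.74628.
SD(X) = √8.74628 = 2.95741.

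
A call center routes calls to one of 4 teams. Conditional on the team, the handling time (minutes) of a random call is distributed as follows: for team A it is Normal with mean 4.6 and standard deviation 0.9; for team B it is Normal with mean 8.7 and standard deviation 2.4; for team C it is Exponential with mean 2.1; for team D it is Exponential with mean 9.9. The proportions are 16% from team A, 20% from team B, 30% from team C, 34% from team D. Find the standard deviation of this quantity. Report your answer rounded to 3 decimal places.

6.871

Per component, A: μ=4.6, E[X²]=21.97; B: μ=8.7, E[X²]=81.45; C: μ=2.1, E[X²]=8.82; D: μ=9.9, E[X²]=196.02.
E[X] = 0.16·4.6 + 0.2·8.7 + 0.3·2.1 + 0.34·9.9 = 6.472.
E[X²] = 0.16·21.97 + 0.2·81.45 + 0.3·8.82 + 0.34·196.02 = 89.098.
Var(X) = E[X²] − (E[X])² = 89.098 − 41.8868 = 47.2112.
SD(X) = √47.2112 = 6.87104.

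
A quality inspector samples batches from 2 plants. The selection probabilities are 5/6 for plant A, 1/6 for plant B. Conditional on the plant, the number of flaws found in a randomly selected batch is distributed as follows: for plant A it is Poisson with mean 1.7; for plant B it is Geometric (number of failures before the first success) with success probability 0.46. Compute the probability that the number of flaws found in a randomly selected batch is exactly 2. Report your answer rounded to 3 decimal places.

0.242

Conditional on each plant, P(X = 2): A: 0.263978; B: 0.134136.
By total probability, P(X = 2) = 0.833333·0.263978 + 0.166667·0.134136 = 0.242337.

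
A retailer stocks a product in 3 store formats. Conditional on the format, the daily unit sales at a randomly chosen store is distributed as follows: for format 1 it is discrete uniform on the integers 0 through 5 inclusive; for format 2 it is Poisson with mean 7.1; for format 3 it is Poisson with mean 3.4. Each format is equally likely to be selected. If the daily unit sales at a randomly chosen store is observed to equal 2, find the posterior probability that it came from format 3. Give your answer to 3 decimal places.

Likelihoods P(X=2 | ·): 1: 0.166667; 2: 0.0207968; 3: 0.192898.
Posterior ∝ prior × likelihood. Numerator for 3: 0.333333·0.192898 = 0.0642992.
Normalizing constant: 0.333333·0.166667 + 0.333333·0.0207968 + 0.333333·0.192898 = 0.126787.
P(3 | observation) = 0.0642992 / 0.126787 = 0.507143.

0.507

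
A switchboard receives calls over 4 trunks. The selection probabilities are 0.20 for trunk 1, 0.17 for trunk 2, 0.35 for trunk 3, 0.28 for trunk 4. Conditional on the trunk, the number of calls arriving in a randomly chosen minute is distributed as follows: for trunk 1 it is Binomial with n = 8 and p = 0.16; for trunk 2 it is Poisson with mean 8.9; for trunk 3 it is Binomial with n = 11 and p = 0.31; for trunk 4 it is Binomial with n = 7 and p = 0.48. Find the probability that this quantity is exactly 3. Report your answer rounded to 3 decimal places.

Conditional on each trunk, P(X = 3): 1: 0.0959278; 2: 0.016025; 3: 0.252558; 4: 0.283012.
By total probability, P(X = 3) = 0.2·0.0959278 + 0.17·0.016025 + 0.35·0.252558 + 0.28·0.283012 = 0.189549.

0.190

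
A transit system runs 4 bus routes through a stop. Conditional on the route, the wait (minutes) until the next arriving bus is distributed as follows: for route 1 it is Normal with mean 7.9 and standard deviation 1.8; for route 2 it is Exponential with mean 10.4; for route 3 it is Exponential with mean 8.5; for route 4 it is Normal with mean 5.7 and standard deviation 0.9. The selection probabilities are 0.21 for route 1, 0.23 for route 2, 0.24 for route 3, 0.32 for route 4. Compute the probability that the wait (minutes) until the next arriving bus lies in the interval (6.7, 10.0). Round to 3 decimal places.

Conditional on each route, P(6.7 < X < 10.0): 1: 0.625835; 2: 0.142762; 3: 0.146281; 4: 0.133259.
By total probability, P(6.7 < X < 10.0) = 0.21·0.625835 + 0.23·0.142762 + 0.24·0.146281 + 0.32·0.133259 = 0.242011.

0.242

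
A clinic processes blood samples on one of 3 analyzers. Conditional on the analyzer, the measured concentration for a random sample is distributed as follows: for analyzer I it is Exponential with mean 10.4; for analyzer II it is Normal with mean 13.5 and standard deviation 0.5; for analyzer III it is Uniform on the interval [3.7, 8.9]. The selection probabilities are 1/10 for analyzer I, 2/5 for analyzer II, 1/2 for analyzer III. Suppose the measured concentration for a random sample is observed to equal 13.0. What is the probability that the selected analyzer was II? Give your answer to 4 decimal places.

0.9860

Likelihoods f(13.0 | ·): I: 0.0275485; II: 0.483941; III: 0.
Posterior ∝ prior × likelihood. Numerator for II: 0.4·0.483941 = 0.193577.
Normalizing constant: 0.1·0.0275485 + 0.4·0.483941 + 0.5·0 = 0.196331.
P(II | observation) = 0.193577 / 0.196331 = 0.985968.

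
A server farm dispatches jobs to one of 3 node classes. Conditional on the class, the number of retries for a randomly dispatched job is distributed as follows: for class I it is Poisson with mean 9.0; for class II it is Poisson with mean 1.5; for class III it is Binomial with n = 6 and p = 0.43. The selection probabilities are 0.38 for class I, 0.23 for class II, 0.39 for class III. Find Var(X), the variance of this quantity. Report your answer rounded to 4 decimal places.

15.4677

Per component, I: μ=9, E[X²]=90; II: μ=1.5, E[X²]=3.75; III: μ=2.58, E[X²]=8.127.
E[X] = 0.38·9 + 0.23·1.5 + 0.39·2.58 = 4.7712.
E[X²] = 0.38·90 + 0.23·3.75 + 0.39·8.127 = 38.232.
Var(X) = E[X²] − (E[X])² = 38.232 − 22.7643 = 15.4677.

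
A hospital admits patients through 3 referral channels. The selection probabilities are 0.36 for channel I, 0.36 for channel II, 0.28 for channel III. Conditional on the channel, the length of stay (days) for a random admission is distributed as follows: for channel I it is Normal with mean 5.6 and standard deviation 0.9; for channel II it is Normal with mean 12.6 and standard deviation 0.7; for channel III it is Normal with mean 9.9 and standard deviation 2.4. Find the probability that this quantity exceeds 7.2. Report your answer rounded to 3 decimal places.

Conditional on each channel, P(X > 7.2): I: 0.0377202; II: 1; III: 0.869705.
By total probability, P(X > 7.2) = 0.36·0.0377202 + 0.36·1 + 0.28·0.869705 = 0.617097.

0.617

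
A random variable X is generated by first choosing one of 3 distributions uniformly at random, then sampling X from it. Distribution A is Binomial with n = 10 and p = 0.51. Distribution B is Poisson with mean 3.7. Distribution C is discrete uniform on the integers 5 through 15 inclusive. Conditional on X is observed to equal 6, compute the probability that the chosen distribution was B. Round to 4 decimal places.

0.2247

Likelihoods P(X=6 | ·): A: 0.213022; B: 0.0881025; C: 0.0909091.
Posterior ∝ prior × likelihood. Numerator for B: 0.333333·0.0881025 = 0.0293675.
Normalizing constant: 0.333333·0.213022 + 0.333333·0.0881025 + 0.333333·0.0909091 = 0.130678.
P(B | observation) = 0.0293675 / 0.130678 = 0.224732.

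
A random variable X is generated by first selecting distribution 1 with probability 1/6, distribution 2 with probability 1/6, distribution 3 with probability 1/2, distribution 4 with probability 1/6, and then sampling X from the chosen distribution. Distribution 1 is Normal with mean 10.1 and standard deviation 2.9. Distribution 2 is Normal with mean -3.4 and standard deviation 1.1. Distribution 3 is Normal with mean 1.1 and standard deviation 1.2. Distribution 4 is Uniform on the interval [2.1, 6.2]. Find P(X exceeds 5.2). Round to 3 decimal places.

0.200

Conditional on each component, P(X > 5.2): 1: 0.954453; 2: 2.66454e-15; 3: 0.000316964; 4: 0.243902.
By total probability, P(X > 5.2) = 0.166667·0.954453 + 0.166667·2.66454e-15 + 0.5·0.000316964 + 0.166667·0.243902 = 0.199884.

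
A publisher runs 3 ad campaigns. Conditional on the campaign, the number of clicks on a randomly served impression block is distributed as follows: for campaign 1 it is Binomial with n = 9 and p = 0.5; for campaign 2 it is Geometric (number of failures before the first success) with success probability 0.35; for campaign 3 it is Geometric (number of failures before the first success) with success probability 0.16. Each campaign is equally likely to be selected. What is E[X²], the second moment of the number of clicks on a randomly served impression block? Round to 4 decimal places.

30.5434

For each component E[X²] = Var + (mean)², giving 1: 22.5; 2: 8.7551; 3: 60.375.
Overall E[X²] = 0.333333·22.5 + 0.333333·8.7551 + 0.333333·60.375 = 30.5434.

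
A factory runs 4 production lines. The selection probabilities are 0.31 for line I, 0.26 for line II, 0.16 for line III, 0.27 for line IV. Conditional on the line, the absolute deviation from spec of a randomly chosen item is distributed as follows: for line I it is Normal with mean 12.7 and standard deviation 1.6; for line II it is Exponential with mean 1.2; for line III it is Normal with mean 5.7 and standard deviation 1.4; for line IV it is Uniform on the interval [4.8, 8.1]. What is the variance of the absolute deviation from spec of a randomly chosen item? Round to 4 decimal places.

Per component, I: μ=12.7, E[X²]=163.85; II: μ=1.2, E[X²]=2.88; III: μ=5.7, E[X²]=34.45; IV: μ=6.45, E[X²]=42.51.
E[X] = 0.31·12.7 + 0.26·1.2 + 0.16·5.7 + 0.27·6.45 = 6.9025.
E[X²] = 0.31·163.85 + 0.26·2.88 + 0.16·34.45 + 0.27·42.51 = 68.532.
Var(X) = E[X²] − (E[X])² = 68.532 − 47.6445 = 20.8875.

20.8875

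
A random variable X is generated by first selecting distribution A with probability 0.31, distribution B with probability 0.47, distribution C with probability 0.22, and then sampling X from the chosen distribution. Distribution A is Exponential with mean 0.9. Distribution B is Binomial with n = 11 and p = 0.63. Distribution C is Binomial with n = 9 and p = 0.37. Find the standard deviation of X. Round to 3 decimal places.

2.993

Per component, A: μ=0.9, E[X²]=1.62; B: μ=6.93, E[X²]=50.589; C: μ=3.33, E[X²]=13.1868.
E[X] = 0.31·0.9 + 0.47·6.93 + 0.22·3.33 = 4.2687.
E[X²] = 0.31·1.62 + 0.47·50.589 + 0.22·13.1868 = 27.1801.
Var(X) = E[X²] − (E[X])² = 27.1801 − 18.2218 = 8.95833.
SD(X) = √8.95833 = 2.99305.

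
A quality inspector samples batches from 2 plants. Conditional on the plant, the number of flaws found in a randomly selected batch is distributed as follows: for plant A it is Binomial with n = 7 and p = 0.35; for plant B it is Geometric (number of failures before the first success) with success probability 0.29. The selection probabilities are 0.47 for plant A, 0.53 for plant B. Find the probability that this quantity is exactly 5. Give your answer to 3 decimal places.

Conditional on each plant, P(X = 5): A: 0.0466; B: 0.0523227.
By total probability, P(X = 5) = 0.47·0.0466 + 0.53·0.0523227 = 0.049633.

0.050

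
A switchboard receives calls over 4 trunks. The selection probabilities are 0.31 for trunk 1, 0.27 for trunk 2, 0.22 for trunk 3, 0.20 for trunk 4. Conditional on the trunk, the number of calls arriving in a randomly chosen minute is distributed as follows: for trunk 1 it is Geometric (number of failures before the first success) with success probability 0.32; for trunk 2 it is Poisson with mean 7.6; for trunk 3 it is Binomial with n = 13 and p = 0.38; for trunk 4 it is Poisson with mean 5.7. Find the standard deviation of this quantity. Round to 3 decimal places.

3.226

Per component, 1: μ=2.125, E[X²]=11.1562; 2: μ=7.6, E[X²]=65.36; 3: μ=4.94, E[X²]=27.4664; 4: μ=5.7, E[X²]=38.19.
E[X] = 0.31·2.125 + 0.27·7.6 + 0.22·4.94 + 0.2·5.7 = 4.93755.
E[X²] = 0.31·11.1562 + 0.27·65.36 + 0.22·27.4664 + 0.2·38.19 = 34.7862.
Var(X) = E[X²] − (E[X])² = 34.7862 − 24.3794 = 10.4068.
SD(X) = √10.4068 = 3.22596.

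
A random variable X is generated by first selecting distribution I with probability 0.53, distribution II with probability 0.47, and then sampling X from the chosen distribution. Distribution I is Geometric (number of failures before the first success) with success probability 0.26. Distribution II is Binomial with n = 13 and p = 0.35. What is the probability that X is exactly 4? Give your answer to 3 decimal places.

Conditional on each component, P(X = 4): I: 0.0779651; II: 0.222228.
By total probability, P(X = 4) = 0.53·0.0779651 + 0.47·0.222228 = 0.145769.

0.146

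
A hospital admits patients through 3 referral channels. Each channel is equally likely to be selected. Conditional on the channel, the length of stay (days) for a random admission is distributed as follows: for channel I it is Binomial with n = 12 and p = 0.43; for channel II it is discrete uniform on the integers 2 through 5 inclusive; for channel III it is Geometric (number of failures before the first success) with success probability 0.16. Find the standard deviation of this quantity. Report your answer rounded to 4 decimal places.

Per component, I: μ=5.16, E[X²]=29.5668; II: μ=3.5, E[X²]=13.5; III: μ=5.25, E[X²]=60.375.
E[X] = 0.333333·5.16 + 0.333333·3.5 + 0.333333·5.25 = 4.63667.
E[X²] = 0.333333·29.5668 + 0.333333·13.5 + 0.333333·60.375 = 34.4806.
Var(X) = E[X²] − (E[X])² = 34.4806 − 21.4987 = 12.9819.
SD(X) = √12.9819 = 3.60304.

3.6030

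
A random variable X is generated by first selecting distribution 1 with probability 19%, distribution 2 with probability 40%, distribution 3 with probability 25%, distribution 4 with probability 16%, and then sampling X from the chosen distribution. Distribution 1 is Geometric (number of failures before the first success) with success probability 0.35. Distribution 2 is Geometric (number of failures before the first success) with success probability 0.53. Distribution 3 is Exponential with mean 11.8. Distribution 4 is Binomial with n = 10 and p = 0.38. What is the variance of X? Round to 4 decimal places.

Per component, 1: μ=1.85714, E[X²]=8.7551; 2: μ=0.886792, E[X²]=2.45959; 3: μ=11.8, E[X²]=278.48; 4: μ=3.8, E[X²]=16.796.
E[X] = 0.19·1.85714 + 0.4·0.886792 + 0.25·11.8 + 0.16·3.8 = 4.26557.
E[X²] = 0.19·8.7551 + 0.4·2.45959 + 0.25·278.48 + 0.16·16.796 = 74.9547.
Var(X) = E[X²] − (E[X])² = 74.9547 − 18.1951 = 56.7595.

56.7595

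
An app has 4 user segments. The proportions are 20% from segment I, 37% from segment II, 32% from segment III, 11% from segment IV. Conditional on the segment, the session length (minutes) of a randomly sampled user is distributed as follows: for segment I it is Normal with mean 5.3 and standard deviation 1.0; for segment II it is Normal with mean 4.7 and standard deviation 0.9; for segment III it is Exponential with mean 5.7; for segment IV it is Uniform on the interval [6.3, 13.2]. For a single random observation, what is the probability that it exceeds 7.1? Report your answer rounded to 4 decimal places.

0.1979

Conditional on each segment, P(X > 7.1): I: 0.0359303; II: 0.00383038; III: 0.287764; IV: 0.884058.
By total probability, P(X > 7.1) = 0.2·0.0359303 + 0.37·0.00383038 + 0.32·0.287764 + 0.11·0.884058 = 0.197934.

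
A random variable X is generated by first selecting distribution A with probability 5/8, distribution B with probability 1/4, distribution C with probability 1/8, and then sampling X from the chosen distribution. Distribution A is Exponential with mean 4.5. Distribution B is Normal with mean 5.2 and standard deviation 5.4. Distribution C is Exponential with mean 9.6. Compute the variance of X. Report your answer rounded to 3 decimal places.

Per component, A: μ=4.5, E[X²]=40.5; B: μ=5.2, E[X²]=56.2; C: μ=9.6, E[X²]=184.32.
E[X] = 0.625·4.5 + 0.25·5.2 + 0.125·9.6 = 5.3125.
E[X²] = 0.625·40.5 + 0.25·56.2 + 0.125·184.32 = 62.4025.
Var(X) = E[X²] − (E[X])² = 62.4025 − 28.2227 = 34.1798.

34.180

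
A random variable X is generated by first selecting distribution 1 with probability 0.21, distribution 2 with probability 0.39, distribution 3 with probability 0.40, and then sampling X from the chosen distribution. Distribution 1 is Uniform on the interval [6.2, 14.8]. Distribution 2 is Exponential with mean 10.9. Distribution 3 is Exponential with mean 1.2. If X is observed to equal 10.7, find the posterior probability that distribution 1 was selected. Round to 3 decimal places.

0.645

Likelihoods f(10.7 | ·): 1: 0.116279; 2: 0.0343754; 3: 0.000111779.
Posterior ∝ prior × likelihood. Numerator for 1: 0.21·0.116279 = 0.0244186.
Normalizing constant: 0.21·0.116279 + 0.39·0.0343754 + 0.4·0.000111779 = 0.0378697.
P(1 | observation) = 0.0244186 / 0.0378697 = 0.644806.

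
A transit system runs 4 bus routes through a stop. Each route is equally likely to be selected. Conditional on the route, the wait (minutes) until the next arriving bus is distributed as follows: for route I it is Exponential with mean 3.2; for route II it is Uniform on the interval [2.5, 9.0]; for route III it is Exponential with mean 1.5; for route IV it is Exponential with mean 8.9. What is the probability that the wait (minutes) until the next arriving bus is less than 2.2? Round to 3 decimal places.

0.371

Conditional on each route, P(X < 2.2): I: 0.497168; II: 0; III: 0.769307; IV: 0.219008.
By total probability, P(X < 2.2) = 0.25·0.497168 + 0.25·0 + 0.25·0.769307 + 0.25·0.219008 = 0.371371.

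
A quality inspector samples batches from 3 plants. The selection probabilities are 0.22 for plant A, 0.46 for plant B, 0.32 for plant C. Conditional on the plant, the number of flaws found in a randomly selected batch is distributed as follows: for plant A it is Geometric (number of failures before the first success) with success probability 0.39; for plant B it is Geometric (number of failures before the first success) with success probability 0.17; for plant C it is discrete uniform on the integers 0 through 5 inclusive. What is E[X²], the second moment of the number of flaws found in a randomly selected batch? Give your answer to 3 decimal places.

28.530

For each component E[X²] = Var + (mean)², giving A: 6.45694; B: 52.5571; C: 9.16667.
Overall E[X²] = 0.22·6.45694 + 0.46·52.5571 + 0.32·9.16667 = 28.5301.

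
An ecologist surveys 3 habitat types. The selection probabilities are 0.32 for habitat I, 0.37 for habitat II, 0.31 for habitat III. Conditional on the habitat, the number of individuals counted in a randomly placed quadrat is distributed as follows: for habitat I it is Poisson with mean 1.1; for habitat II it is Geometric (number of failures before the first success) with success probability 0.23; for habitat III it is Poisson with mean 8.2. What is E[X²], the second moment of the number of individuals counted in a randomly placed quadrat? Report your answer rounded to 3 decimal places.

For each component E[X²] = Var + (mean)², giving I: 2.31; II: 25.7637; III: 75.44.
Overall E[X²] = 0.32·2.31 + 0.37·25.7637 + 0.31·75.44 = 33.6582.

33.658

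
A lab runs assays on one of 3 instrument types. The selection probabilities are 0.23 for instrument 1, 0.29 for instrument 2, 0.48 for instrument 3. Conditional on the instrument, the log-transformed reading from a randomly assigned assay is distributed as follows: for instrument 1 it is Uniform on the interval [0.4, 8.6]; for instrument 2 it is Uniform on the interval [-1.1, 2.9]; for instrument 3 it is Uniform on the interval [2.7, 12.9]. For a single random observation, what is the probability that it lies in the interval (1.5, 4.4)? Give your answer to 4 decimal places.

Conditional on each instrument, P(1.5 < X < 4.4): 1: 0.353659; 2: 0.35; 3: 0.166667.
By total probability, P(1.5 < X < 4.4) = 0.23·0.353659 + 0.29·0.35 + 0.48·0.166667 = 0.262841.

0.2628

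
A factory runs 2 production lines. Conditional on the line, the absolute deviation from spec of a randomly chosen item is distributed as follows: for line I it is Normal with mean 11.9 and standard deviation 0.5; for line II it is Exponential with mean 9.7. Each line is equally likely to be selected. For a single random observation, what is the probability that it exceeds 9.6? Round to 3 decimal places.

Conditional on each line, P(X > 9.6): I: 0.999998; II: 0.371692.
By total probability, P(X > 9.6) = 0.5·0.999998 + 0.5·0.371692 = 0.685845.

0.686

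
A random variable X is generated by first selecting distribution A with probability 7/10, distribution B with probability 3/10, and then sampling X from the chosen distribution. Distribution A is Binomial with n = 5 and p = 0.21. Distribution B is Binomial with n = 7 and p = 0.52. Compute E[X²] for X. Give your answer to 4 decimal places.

For each component E[X²] = Var + (mean)², giving A: 1.932; B: 14.9968.
Overall E[X²] = 0.7·1.932 + 0.3·14.9968 = 5.85144.

5.8514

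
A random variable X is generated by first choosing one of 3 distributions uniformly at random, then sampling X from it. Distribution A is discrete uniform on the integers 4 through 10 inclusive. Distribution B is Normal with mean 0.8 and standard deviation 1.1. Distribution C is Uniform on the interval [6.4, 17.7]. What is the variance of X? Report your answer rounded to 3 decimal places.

Per component, A: μ=7, E[X²]=53; B: μ=0.8, E[X²]=1.85; C: μ=12.05, E[X²]=155.843.
E[X] = 0.333333·7 + 0.333333·0.8 + 0.333333·12.05 = 6.61667.
E[X²] = 0.333333·53 + 0.333333·1.85 + 0.333333·155.843 = 70.2311.
Var(X) = E[X²] − (E[X])² = 70.2311 − 43.7803 = 26.4508.

26.451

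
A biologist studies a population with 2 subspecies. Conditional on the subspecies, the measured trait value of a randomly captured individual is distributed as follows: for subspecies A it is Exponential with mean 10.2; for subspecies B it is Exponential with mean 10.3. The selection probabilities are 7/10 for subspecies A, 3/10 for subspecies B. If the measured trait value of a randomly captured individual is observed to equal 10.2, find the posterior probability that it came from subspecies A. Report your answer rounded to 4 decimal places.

Likelihoods f(10.2 | ·): A: 0.0360666; B: 0.0360649.
Posterior ∝ prior × likelihood. Numerator for A: 0.7·0.0360666 = 0.0252466.
Normalizing constant: 0.7·0.0360666 + 0.3·0.0360649 = 0.0360661.
P(A | observation) = 0.0252466 / 0.0360661 = 0.70001.

0.7000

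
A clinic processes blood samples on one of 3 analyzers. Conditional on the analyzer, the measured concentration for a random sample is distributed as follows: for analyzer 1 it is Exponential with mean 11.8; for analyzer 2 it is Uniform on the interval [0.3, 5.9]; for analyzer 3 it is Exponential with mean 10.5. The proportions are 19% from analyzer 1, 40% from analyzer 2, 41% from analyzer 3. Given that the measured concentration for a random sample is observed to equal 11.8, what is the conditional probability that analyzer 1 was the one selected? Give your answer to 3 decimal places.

0.318

Likelihoods f(11.8 | ·): 1: 0.0311762; 2: 0; 3: 0.0309561.
Posterior ∝ prior × likelihood. Numerator for 1: 0.19·0.0311762 = 0.00592348.
Normalizing constant: 0.19·0.0311762 + 0.4·0 + 0.41·0.0309561 = 0.0186155.
P(1 | observation) = 0.00592348 / 0.0186155 = 0.318202.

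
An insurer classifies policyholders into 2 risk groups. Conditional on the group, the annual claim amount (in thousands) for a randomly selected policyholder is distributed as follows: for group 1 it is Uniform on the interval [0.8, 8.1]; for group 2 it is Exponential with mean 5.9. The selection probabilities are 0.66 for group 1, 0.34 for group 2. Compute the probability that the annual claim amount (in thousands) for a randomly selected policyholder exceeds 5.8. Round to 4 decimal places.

0.3352

Conditional on each group, P(X > 5.8): 1: 0.315068; 2: 0.374168.
By total probability, P(X > 5.8) = 0.66·0.315068 + 0.34·0.374168 = 0.335162.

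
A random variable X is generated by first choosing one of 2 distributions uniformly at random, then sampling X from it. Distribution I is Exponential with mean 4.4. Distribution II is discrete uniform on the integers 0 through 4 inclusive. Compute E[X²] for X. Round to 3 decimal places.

22.360

For each component E[X²] = Var + (mean)², giving I: 38.72; II: 6.
Overall E[X²] = 0.5·38.72 + 0.5·6 = 22.36.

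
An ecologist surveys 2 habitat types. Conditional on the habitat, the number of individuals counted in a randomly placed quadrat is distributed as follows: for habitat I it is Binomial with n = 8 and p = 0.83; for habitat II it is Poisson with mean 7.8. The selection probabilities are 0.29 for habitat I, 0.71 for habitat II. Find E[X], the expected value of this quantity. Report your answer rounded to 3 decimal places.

Component means — I: 6.64; II: 7.8.
E[X] = 0.29·6.64 + 0.71·7.8 = 7.4636.

7.464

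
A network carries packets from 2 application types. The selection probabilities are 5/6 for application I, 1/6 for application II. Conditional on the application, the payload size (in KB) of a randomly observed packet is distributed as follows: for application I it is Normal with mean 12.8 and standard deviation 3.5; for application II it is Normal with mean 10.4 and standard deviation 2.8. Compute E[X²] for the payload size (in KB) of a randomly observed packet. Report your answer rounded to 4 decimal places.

166.0750

For each component E[X²] = Var + (mean)², giving I: 176.09; II: 116.
Overall E[X²] = 0.833333·176.09 + 0.166667·116 = 166.075.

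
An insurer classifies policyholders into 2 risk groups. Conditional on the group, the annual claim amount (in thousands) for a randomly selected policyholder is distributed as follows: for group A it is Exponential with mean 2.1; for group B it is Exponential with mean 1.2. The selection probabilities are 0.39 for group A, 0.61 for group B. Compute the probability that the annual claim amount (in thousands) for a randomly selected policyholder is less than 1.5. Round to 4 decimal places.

0.6343

Conditional on each group, P(X < 1.5): A: 0.510458; B: 0.713495.
By total probability, P(X < 1.5) = 0.39·0.510458 + 0.61·0.713495 = 0.634311.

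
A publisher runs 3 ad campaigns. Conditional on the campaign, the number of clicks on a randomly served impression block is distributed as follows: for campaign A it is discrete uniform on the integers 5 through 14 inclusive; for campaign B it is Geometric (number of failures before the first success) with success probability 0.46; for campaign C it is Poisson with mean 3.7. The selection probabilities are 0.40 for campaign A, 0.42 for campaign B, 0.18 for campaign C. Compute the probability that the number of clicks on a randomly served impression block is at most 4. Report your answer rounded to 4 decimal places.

Conditional on each campaign, P(X ≤ 4): A: 0; B: 0.954083; C: 0.687219.
By total probability, P(X ≤ 4) = 0.4·0 + 0.42·0.954083 + 0.18·0.687219 = 0.524415.

0.5244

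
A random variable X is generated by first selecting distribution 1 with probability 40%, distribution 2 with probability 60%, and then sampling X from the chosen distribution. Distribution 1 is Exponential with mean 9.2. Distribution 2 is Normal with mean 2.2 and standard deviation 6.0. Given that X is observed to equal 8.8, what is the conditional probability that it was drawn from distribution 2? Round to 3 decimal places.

0.566

Likelihoods f(8.8 | ·): 1: 0.0417638; 2: 0.0363087.
Posterior ∝ prior × likelihood. Numerator for 2: 0.6·0.0363087 = 0.0217852.
Normalizing constant: 0.4·0.0417638 + 0.6·0.0363087 = 0.0384907.
P(2 | observation) = 0.0217852 / 0.0384907 = 0.565986.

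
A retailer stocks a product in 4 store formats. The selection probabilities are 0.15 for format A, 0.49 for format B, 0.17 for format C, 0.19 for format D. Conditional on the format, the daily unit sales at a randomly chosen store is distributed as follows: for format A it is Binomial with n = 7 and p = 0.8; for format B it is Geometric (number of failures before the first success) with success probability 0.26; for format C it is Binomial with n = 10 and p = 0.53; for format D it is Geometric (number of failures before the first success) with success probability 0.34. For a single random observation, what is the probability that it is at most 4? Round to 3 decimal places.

0.622

Conditional on each format, P(X ≤ 4): A: 0.148032; B: 0.778099; C: 0.305677; D: 0.874767.
By total probability, P(X ≤ 4) = 0.15·0.148032 + 0.49·0.778099 + 0.17·0.305677 + 0.19·0.874767 = 0.621644.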